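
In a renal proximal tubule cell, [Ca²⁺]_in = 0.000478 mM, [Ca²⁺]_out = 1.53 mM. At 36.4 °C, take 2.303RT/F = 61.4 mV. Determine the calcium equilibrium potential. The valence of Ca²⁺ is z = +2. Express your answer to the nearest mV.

E = (61.4/z) · log₁₀([Ca²⁺]_out/[Ca²⁺]_in) with z = +2.
= (61.4/2) · log₁₀(1.53/0.000478) = 30.70 · log₁₀(3201)
= 30.70 · (3.5053) = 107.61 mV

108 mV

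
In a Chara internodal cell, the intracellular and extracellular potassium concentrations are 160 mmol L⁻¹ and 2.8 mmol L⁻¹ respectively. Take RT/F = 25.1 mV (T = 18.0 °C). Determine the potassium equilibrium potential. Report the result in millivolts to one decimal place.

-101.5 mV

E = (25.1/z) · ln([K⁺]_out/[K⁺]_in) with z = +1.
= (25.1/1) · ln(2.8/160) = 25.10 · ln(0.0175)
= 25.10 · (-4.0456) = -101.54 mV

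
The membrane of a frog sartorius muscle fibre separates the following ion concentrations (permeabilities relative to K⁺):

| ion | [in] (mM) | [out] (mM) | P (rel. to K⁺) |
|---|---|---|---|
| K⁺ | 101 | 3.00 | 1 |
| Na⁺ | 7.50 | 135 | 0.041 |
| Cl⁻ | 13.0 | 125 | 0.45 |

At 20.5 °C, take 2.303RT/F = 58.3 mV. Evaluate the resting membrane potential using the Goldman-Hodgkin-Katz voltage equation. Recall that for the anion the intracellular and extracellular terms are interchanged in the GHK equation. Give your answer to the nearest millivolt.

Vm = 58.3 · log₁₀[(Σ P·[cation]ₒ + Σ P·[anion]ᵢ) / (Σ P·[cation]ᵢ + Σ P·[anion]ₒ)]
Numerator = 1×3.00 + 0.041×135 + 0.45×13.0 = 14.39
Denominator = 1×101 + 0.041×7.50 + 0.45×125 = 157.6
Vm = 58.3 · log₁₀(0.0913) = 58.3 × (-1.0395) = -60.60 mV

-61 mV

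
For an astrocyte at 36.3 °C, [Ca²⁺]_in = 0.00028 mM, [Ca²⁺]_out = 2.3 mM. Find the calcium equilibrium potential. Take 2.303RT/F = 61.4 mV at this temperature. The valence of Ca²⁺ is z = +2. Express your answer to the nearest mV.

E = (61.4/z) · log₁₀([Ca²⁺]_out/[Ca²⁺]_in) with z = +2.
= (61.4/2) · log₁₀(2.3/0.00028) = 30.70 · log₁₀(8214)
= 30.70 · (3.9146) = 120.18 mV

120 mV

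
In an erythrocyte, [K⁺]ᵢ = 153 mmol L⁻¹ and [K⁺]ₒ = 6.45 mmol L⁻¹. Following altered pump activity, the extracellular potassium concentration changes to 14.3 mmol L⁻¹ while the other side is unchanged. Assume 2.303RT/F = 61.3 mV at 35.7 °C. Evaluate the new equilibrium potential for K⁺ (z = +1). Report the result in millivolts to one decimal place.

-63.1 mV

After the shift: [K⁺]_out = 14.3, [K⁺]_in = 153 mmol L⁻¹.
E_new = (61.3/1)·log₁₀(14.3/153) = 61.30 · (-1.0294) = -63.10 mV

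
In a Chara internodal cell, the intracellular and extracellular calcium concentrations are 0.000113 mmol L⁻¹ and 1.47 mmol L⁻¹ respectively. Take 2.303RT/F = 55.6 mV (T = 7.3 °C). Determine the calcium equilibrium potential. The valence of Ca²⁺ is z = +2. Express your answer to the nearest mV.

114 mV

E = (55.6/z) · log₁₀([Ca²⁺]_out/[Ca²⁺]_in) with z = +2.
= (55.6/2) · log₁₀(1.47/0.000113) = 27.80 · log₁₀(1.301e+04)
= 27.80 · (4.1142) = 114.38 mV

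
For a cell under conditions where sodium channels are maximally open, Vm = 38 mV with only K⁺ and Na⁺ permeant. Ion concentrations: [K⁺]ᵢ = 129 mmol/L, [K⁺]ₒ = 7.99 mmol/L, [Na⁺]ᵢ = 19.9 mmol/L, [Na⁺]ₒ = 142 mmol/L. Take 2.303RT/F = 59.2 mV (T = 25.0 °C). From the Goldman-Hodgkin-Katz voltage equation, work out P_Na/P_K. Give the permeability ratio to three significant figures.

10.2

Let α = P_Na/P_K. GHK: Vm = 59.2·log₁₀[(Kₒ + α·Naₒ)/(Kᵢ + α·Naᵢ)].
10^(Vm/59.2) = 10^(38.0/59.2) = 4.3842
So 4.3842·(Kᵢ + α·Naᵢ) = Kₒ + α·Naₒ → α = (4.3842·129.0 − 7.99) / (142.0 − 4.3842·19.9)
α = (565.6 − 7.99) / (142.0 − 87.25) = 557.6/54.75 = 10.18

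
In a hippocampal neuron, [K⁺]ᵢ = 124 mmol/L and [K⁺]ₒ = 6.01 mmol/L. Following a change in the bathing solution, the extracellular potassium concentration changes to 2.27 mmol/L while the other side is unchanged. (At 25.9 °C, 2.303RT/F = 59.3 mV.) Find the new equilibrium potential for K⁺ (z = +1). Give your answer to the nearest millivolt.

-103 mV

After the shift: [K⁺]_out = 2.27, [K⁺]_in = 124 mmol/L.
E_new = (59.3/1)·log₁₀(2.27/124) = 59.30 · (-1.7374) = -103.03 mV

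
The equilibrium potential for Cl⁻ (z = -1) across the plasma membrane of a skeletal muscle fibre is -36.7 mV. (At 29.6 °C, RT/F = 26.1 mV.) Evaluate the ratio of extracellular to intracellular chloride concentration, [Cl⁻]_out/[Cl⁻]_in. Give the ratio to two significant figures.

4.1

ln([out]/[in]) = E·z/(26.1) = -36.7 × -1 / 26.1 = 1.4061
[out]/[in] = e^(1.4061) = 4.08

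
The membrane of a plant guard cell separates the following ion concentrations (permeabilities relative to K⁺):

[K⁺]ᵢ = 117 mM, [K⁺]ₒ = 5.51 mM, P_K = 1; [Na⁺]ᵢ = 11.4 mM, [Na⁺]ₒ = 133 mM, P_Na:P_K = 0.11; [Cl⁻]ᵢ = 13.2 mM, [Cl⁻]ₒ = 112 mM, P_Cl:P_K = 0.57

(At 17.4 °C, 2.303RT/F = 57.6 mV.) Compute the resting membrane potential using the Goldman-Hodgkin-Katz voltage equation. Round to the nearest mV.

Vm = 57.6 · log₁₀[(Σ P·[cation]ₒ + Σ P·[anion]ᵢ) / (Σ P·[cation]ᵢ + Σ P·[anion]ₒ)]
Numerator = 1×5.51 + 0.11×133 + 0.57×13.2 = 27.66
Denominator = 1×117 + 0.11×11.4 + 0.57×112 = 182.1
Vm = 57.6 · log₁₀(0.15192) = 57.6 × (-0.8184) = -47.14 mV

-47 mV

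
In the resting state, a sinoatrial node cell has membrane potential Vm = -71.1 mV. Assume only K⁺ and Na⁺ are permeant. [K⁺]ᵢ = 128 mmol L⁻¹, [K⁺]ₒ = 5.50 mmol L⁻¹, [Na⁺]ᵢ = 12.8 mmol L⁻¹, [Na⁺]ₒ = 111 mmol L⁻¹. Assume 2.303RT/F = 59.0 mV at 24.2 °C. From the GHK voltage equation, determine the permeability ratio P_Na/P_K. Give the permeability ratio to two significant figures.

Let α = P_Na/P_K. GHK: Vm = 59.0·log₁₀[(Kₒ + α·Naₒ)/(Kᵢ + α·Naᵢ)].
10^(Vm/59.0) = 10^(-71.1/59.0) = 0.062361
So 0.062361·(Kᵢ + α·Naᵢ) = Kₒ + α·Naₒ → α = (0.062361·128.0 − 5.5) / (111.0 − 0.062361·12.8)
α = (7.982 − 5.5) / (111.0 − 0.7982) = 2.482/110.2 = 0.02252

0.023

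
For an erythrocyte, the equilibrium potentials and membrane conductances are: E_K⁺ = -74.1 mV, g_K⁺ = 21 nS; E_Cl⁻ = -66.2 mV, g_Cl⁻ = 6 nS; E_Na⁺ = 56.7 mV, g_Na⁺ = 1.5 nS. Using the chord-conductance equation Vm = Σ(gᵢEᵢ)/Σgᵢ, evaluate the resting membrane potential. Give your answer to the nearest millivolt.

Σ gᵢEᵢ = 21·(-74.1) + 6·(-66.2) + 1.5·(56.7) = -1868.25
Σ gᵢ = 21 + 6 + 1.5 = 28.5
Vm = -1868.25 / 28.5 = -65.55 mV

-66 mV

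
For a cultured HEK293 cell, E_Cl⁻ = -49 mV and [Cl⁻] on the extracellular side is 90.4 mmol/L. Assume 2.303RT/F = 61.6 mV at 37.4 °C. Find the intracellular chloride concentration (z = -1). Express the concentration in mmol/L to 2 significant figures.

Nernst: E = (61.6/-1) · log₁₀([out]/[in]), so log₁₀([out]/[in]) = -49.0 × -1 / 61.6 = 0.7955.
[out]/[in] = 10^(0.7955) = 6.244.
[in] = 90.4 / 6.244 = 14.48 mmol/L.

14 mmol/L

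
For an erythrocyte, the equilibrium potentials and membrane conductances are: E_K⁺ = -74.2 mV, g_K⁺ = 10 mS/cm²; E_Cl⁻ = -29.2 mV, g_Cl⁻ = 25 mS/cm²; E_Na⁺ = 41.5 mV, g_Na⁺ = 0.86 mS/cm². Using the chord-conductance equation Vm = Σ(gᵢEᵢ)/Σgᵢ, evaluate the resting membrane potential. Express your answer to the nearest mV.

Σ gᵢEᵢ = 10·(-74.2) + 25·(-29.2) + 0.86·(41.5) = -1436.31
Σ gᵢ = 10 + 25 + 0.86 = 35.86
Vm = -1436.31 / 35.86 = -40.05 mV

-40 mV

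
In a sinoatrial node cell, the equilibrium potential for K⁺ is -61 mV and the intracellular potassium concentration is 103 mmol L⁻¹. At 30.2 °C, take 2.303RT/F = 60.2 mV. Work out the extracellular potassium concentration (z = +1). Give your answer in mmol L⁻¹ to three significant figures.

9.99 mmol L⁻¹

Nernst: E = (60.2/1) · log₁₀([out]/[in]), so log₁₀([out]/[in]) = -61.0 × 1 / 60.2 = -1.0133.
[out]/[in] = 10^(-1.0133) = 0.09699.
[out] = 0.09699 × 103 = 9.99 mmol L⁻¹.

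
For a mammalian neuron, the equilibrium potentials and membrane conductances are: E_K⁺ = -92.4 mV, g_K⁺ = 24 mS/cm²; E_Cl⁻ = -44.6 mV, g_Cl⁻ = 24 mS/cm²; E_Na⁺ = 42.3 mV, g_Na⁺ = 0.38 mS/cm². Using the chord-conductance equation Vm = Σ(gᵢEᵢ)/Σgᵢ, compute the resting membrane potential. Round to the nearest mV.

Σ gᵢEᵢ = 24·(-92.4) + 24·(-44.6) + 0.38·(42.3) = -3271.93
Σ gᵢ = 24 + 24 + 0.38 = 48.38
Vm = -3271.93 / 48.38 = -67.63 mV

-68 mV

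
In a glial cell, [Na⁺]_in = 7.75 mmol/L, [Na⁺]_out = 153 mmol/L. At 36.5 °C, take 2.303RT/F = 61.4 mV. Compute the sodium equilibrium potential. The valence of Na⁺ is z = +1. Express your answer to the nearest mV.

E = (61.4/z) · log₁₀([Na⁺]_out/[Na⁺]_in) with z = +1.
= (61.4/1) · log₁₀(153/7.75) = 61.40 · log₁₀(19.74)
= 61.40 · (1.2954) = 79.54 mV

80 mV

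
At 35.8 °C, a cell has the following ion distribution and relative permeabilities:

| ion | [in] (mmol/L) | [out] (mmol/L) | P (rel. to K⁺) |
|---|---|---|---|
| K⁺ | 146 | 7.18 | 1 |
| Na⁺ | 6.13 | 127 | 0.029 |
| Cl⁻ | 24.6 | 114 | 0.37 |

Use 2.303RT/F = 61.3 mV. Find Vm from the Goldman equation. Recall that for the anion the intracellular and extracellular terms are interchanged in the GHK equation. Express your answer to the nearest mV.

Vm = 61.3 · log₁₀[(Σ P·[cation]ₒ + Σ P·[anion]ᵢ) / (Σ P·[cation]ᵢ + Σ P·[anion]ₒ)]
Numerator = 1×7.18 + 0.029×127 + 0.37×24.6 = 19.96
Denominator = 1×146 + 0.029×6.13 + 0.37×114 = 188.4
Vm = 61.3 · log₁₀(0.106) = 61.3 × (-0.9747) = -59.75 mV

-60 mV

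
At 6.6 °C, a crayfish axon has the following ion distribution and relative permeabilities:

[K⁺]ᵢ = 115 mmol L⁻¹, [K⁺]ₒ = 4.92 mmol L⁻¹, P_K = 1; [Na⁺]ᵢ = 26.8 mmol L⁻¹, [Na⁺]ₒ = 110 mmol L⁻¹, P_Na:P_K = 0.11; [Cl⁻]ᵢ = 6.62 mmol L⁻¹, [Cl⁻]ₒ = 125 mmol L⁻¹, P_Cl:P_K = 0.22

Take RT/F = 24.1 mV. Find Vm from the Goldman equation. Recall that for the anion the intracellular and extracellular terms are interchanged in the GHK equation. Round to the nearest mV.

Vm = 24.1 · ln[(Σ P·[cation]ₒ + Σ P·[anion]ᵢ) / (Σ P·[cation]ᵢ + Σ P·[anion]ₒ)]
Numerator = 1×4.92 + 0.11×110 + 0.22×6.62 = 18.48
Denominator = 1×115 + 0.11×26.8 + 0.22×125 = 145.4
Vm = 24.1 · ln(0.12703) = 24.1 × (-2.0633) = -49.73 mV

-50 mV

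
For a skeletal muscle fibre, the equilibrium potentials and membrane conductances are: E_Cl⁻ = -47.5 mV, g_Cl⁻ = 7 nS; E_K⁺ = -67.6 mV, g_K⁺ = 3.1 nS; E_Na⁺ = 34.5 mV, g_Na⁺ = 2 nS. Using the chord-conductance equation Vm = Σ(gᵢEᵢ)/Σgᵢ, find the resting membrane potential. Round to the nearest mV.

Σ gᵢEᵢ = 7·(-47.5) + 3.1·(-67.6) + 2·(34.5) = -473.06
Σ gᵢ = 7 + 3.1 + 2 = 12.1
Vm = -473.06 / 12.1 = -39.10 mV

-39 mV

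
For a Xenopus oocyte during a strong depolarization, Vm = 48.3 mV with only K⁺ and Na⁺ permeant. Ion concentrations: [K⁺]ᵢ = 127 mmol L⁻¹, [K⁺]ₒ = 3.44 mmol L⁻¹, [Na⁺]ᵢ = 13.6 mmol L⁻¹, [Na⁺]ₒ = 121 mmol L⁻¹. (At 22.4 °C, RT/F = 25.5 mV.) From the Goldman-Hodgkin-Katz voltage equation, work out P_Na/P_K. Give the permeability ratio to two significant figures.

27

Let α = P_Na/P_K. GHK: Vm = 25.5·ln[(Kₒ + α·Naₒ)/(Kᵢ + α·Naᵢ)].
e^(Vm/25.5) = e^(48.3/25.5) = 6.6467
So 6.6467·(Kᵢ + α·Naᵢ) = Kₒ + α·Naₒ → α = (6.6467·127.0 − 3.44) / (121.0 − 6.6467·13.6)
α = (844.1 − 3.44) / (121.0 − 90.39) = 840.7/30.61 = 27.47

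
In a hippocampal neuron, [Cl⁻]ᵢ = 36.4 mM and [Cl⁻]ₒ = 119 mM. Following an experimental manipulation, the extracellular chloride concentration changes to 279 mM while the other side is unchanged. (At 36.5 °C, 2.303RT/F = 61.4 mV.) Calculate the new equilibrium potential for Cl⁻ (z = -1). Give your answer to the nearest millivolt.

After the shift: [Cl⁻]_out = 279, [Cl⁻]_in = 36.4 mM.
E_new = (61.4/-1)·log₁₀(279/36.4) = -61.40 · (0.8845) = -54.31 mV

-54 mV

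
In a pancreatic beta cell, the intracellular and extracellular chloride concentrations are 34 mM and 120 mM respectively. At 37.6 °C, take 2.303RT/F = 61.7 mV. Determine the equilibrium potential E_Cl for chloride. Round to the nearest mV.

E = (61.7/z) · log₁₀([Cl⁻]_out/[Cl⁻]_in) with z = -1.
For an anion, dividing by z = -1 reverses the sign.
= (61.7/-1) · log₁₀(120/34) = -61.70 · log₁₀(3.529)
= -61.70 · (0.5477) = -33.79 mV

-34 mV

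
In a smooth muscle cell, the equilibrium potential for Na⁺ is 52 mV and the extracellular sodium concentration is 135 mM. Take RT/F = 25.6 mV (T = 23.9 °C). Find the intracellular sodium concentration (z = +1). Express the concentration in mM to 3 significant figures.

17.7 mM

Nernst: E = (25.6/1) · ln([out]/[in]), so ln([out]/[in]) = 52.0 × 1 / 25.6 = 2.0312.
[out]/[in] = e^(2.0312) = 7.624.
[in] = 135 / 7.624 = 17.71 mM.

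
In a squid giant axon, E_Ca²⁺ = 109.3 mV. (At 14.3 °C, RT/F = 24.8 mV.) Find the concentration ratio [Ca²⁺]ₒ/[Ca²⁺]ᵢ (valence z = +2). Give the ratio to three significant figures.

ln([out]/[in]) = E·z/(24.8) = 109.3 × 2 / 24.8 = 8.8145
[out]/[in] = e^(8.8145) = 6731

6730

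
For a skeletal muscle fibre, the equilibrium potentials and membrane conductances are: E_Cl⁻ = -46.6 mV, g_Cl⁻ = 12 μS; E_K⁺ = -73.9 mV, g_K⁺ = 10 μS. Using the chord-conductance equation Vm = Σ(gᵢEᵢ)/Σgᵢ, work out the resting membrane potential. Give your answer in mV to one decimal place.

-59.0 mV

Σ gᵢEᵢ = 12·(-46.6) + 10·(-73.9) = -1298.20
Σ gᵢ = 12 + 10 = 22
Vm = -1298.20 / 22 = -59.01 mV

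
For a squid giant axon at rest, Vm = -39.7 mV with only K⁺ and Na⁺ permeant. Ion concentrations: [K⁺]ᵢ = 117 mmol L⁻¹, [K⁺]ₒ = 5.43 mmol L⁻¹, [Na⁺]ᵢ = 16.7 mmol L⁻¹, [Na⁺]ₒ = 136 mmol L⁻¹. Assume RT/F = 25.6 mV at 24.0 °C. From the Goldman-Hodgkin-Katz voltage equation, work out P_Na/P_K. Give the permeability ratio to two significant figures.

0.15

Let α = P_Na/P_K. GHK: Vm = 25.6·ln[(Kₒ + α·Naₒ)/(Kᵢ + α·Naᵢ)].
e^(Vm/25.6) = e^(-39.7/25.6) = 0.21208
So 0.21208·(Kᵢ + α·Naᵢ) = Kₒ + α·Naₒ → α = (0.21208·117.0 − 5.43) / (136.0 − 0.21208·16.7)
α = (24.81 − 5.43) / (136.0 − 3.542) = 19.38/132.5 = 0.1463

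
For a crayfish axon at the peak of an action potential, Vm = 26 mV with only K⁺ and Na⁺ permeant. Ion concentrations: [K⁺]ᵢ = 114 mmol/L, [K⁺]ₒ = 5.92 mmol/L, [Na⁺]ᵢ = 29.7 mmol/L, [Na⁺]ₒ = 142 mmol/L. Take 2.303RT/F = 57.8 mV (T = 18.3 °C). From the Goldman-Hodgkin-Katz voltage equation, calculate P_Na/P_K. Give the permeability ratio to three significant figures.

Let α = P_Na/P_K. GHK: Vm = 57.8·log₁₀[(Kₒ + α·Naₒ)/(Kᵢ + α·Naᵢ)].
10^(Vm/57.8) = 10^(26.0/57.8) = 2.8173
So 2.8173·(Kᵢ + α·Naᵢ) = Kₒ + α·Naₒ → α = (2.8173·114.0 − 5.92) / (142.0 − 2.8173·29.7)
α = (321.2 − 5.92) / (142.0 − 83.67) = 315.2/58.33 = 5.405

5.40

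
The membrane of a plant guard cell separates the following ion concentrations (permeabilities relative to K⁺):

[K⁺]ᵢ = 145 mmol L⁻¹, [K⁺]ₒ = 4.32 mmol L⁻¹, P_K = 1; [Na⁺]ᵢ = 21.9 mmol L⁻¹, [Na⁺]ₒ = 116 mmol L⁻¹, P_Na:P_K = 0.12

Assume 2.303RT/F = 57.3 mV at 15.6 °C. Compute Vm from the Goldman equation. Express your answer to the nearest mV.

-52 mV

Vm = 57.3 · log₁₀[(Σ P·[cation]ₒ + Σ P·[anion]ᵢ) / (Σ P·[cation]ᵢ + Σ P·[anion]ₒ)]
Numerator = 1×4.32 + 0.12×116 = 18.24
Denominator = 1×145 + 0.12×21.9 = 147.6
Vm = 57.3 · log₁₀(0.12355) = 57.3 × (-0.9081) = -52.04 mV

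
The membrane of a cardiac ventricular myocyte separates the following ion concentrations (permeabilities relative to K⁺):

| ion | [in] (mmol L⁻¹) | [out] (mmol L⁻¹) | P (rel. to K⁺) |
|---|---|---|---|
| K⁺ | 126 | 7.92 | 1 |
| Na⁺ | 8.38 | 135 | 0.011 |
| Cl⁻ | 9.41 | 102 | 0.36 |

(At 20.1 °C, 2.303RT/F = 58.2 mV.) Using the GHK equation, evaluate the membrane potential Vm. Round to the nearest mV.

-64 mV

Vm = 58.2 · log₁₀[(Σ P·[cation]ₒ + Σ P·[anion]ᵢ) / (Σ P·[cation]ᵢ + Σ P·[anion]ₒ)]
Numerator = 1×7.92 + 0.011×135 + 0.36×9.41 = 12.79
Denominator = 1×126 + 0.011×8.38 + 0.36×102 = 162.8
Vm = 58.2 · log₁₀(0.078573) = 58.2 × (-1.1047) = -64.30 mV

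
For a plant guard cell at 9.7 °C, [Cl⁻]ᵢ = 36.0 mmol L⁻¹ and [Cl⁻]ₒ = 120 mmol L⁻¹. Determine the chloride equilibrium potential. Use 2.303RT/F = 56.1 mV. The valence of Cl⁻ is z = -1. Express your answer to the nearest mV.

-29 mV

E = (56.1/z) · log₁₀([Cl⁻]_out/[Cl⁻]_in) with z = -1.
For an anion, dividing by z = -1 reverses the sign.
= (56.1/-1) · log₁₀(120/36.0) = -56.10 · log₁₀(3.333)
= -56.10 · (0.5229) = -29.33 mV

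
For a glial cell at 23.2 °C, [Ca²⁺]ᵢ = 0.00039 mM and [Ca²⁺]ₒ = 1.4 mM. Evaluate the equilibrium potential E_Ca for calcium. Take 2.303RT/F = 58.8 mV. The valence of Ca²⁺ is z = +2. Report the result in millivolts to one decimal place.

E = (58.8/z) · log₁₀([Ca²⁺]_out/[Ca²⁺]_in) with z = +2.
= (58.8/2) · log₁₀(1.4/0.00039) = 29.40 · log₁₀(3590)
= 29.40 · (3.5551) = 104.52 mV

104.5 mV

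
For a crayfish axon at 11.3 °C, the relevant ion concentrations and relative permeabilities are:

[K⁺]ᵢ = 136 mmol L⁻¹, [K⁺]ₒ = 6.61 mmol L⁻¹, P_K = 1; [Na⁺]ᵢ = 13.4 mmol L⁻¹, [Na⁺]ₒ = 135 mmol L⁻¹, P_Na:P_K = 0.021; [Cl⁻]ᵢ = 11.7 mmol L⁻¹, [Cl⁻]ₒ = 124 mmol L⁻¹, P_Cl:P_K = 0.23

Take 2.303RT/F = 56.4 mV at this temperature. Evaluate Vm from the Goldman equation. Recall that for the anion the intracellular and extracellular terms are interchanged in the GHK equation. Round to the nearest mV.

Vm = 56.4 · log₁₀[(Σ P·[cation]ₒ + Σ P·[anion]ᵢ) / (Σ P·[cation]ᵢ + Σ P·[anion]ₒ)]
Numerator = 1×6.61 + 0.021×135 + 0.23×11.7 = 12.14
Denominator = 1×136 + 0.021×13.4 + 0.23×124 = 164.8
Vm = 56.4 · log₁₀(0.07364) = 56.4 × (-1.1329) = -63.89 mV

-64 mV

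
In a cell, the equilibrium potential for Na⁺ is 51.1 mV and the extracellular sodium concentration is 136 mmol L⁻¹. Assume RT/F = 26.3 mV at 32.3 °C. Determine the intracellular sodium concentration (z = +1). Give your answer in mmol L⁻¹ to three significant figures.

Nernst: E = (26.3/1) · ln([out]/[in]), so ln([out]/[in]) = 51.1 × 1 / 26.3 = 1.9430.
[out]/[in] = e^(1.9430) = 6.979.
[in] = 136 / 6.979 = 19.49 mmol L⁻¹.

19.5 mmol L⁻¹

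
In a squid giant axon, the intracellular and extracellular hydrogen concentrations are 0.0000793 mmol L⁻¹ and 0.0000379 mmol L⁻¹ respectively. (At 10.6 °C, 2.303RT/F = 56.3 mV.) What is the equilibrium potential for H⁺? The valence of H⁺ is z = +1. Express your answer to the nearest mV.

E = (56.3/z) · log₁₀([H⁺]_out/[H⁺]_in) with z = +1.
= (56.3/1) · log₁₀(0.0000379/0.0000793) = 56.30 · log₁₀(0.4779)
= 56.30 · (-0.3206) = -18.05 mV

-18 mV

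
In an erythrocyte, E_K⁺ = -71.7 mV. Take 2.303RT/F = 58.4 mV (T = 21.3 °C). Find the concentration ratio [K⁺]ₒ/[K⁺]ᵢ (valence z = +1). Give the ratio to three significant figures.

0.0592

log₁₀([out]/[in]) = E·z/(58.4) = -71.7 × 1 / 58.4 = -1.2277
[out]/[in] = 10^(-1.2277) = 0.05919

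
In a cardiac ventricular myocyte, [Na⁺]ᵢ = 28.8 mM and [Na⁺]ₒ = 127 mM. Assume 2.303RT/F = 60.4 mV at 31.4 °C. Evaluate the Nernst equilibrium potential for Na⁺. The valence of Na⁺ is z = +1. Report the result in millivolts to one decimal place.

E = (60.4/z) · log₁₀([Na⁺]_out/[Na⁺]_in) with z = +1.
= (60.4/1) · log₁₀(127/28.8) = 60.40 · log₁₀(4.41)
= 60.40 · (0.6444) = 38.92 mV

38.9 mV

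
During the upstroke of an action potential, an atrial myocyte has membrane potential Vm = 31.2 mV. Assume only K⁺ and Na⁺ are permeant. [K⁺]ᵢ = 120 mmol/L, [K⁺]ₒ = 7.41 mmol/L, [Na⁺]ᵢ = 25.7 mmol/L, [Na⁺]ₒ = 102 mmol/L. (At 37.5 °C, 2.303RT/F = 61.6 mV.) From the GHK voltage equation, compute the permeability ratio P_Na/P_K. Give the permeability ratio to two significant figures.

Let α = P_Na/P_K. GHK: Vm = 61.6·log₁₀[(Kₒ + α·Naₒ)/(Kᵢ + α·Naᵢ)].
10^(Vm/61.6) = 10^(31.2/61.6) = 3.2099
So 3.2099·(Kᵢ + α·Naᵢ) = Kₒ + α·Naₒ → α = (3.2099·120.0 − 7.41) / (102.0 − 3.2099·25.7)
α = (385.2 − 7.41) / (102.0 − 82.49) = 377.8/19.51 = 19.37

19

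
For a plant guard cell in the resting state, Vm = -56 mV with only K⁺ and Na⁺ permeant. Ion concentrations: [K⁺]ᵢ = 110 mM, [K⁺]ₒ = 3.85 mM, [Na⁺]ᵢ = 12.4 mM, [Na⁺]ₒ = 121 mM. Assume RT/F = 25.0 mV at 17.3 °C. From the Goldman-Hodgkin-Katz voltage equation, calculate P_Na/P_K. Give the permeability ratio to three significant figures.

0.0657

Let α = P_Na/P_K. GHK: Vm = 25.0·ln[(Kₒ + α·Naₒ)/(Kᵢ + α·Naᵢ)].
e^(Vm/25.0) = e^(-56.0/25.0) = 0.10646
So 0.10646·(Kᵢ + α·Naᵢ) = Kₒ + α·Naₒ → α = (0.10646·110.0 − 3.85) / (121.0 − 0.10646·12.4)
α = (11.71 − 3.85) / (121.0 − 1.32) = 7.86/119.7 = 0.06568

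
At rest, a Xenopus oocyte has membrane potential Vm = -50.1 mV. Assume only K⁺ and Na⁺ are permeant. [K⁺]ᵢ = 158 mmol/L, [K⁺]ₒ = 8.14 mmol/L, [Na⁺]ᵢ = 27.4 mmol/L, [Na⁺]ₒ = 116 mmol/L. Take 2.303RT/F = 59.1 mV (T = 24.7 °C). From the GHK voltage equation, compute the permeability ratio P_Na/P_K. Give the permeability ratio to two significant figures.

Let α = P_Na/P_K. GHK: Vm = 59.1·log₁₀[(Kₒ + α·Naₒ)/(Kᵢ + α·Naᵢ)].
10^(Vm/59.1) = 10^(-50.1/59.1) = 0.142
So 0.142·(Kᵢ + α·Naᵢ) = Kₒ + α·Naₒ → α = (0.142·158.0 − 8.14) / (116.0 − 0.142·27.4)
α = (22.44 − 8.14) / (116.0 − 3.891) = 14.3/112.1 = 0.1275

0.13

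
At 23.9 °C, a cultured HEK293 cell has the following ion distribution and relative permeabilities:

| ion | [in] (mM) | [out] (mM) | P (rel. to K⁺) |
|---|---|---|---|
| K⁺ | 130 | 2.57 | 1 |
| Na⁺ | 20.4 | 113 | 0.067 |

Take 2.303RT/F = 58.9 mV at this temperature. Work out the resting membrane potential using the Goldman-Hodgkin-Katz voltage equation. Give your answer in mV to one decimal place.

Vm = 58.9 · log₁₀[(Σ P·[cation]ₒ + Σ P·[anion]ᵢ) / (Σ P·[cation]ᵢ + Σ P·[anion]ₒ)]
Numerator = 1×2.57 + 0.067×113 = 10.14
Denominator = 1×130 + 0.067×20.4 = 131.4
Vm = 58.9 · log₁₀(0.077196) = 58.9 × (-1.1124) = -65.52 mV

-65.5 mV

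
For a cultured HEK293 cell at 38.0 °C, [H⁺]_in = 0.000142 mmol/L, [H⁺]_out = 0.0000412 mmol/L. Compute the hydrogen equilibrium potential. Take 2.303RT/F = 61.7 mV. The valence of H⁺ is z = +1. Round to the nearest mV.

E = (61.7/z) · log₁₀([H⁺]_out/[H⁺]_in) with z = +1.
= (61.7/1) · log₁₀(0.0000412/0.000142) = 61.70 · log₁₀(0.2901)
= 61.70 · (-0.5374) = -33.16 mV

-33 mV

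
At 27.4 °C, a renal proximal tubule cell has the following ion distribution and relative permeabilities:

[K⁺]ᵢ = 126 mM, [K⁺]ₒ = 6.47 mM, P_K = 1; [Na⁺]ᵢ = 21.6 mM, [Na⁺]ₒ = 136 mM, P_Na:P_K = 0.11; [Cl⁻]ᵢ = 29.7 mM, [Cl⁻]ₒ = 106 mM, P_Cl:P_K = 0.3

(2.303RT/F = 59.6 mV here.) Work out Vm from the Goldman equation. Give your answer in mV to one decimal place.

-43.1 mV

Vm = 59.6 · log₁₀[(Σ P·[cation]ₒ + Σ P·[anion]ᵢ) / (Σ P·[cation]ᵢ + Σ P·[anion]ₒ)]
Numerator = 1×6.47 + 0.11×136 + 0.3×29.7 = 30.34
Denominator = 1×126 + 0.11×21.6 + 0.3×106 = 160.2
Vm = 59.6 · log₁₀(0.18942) = 59.6 × (-0.7226) = -43.07 mV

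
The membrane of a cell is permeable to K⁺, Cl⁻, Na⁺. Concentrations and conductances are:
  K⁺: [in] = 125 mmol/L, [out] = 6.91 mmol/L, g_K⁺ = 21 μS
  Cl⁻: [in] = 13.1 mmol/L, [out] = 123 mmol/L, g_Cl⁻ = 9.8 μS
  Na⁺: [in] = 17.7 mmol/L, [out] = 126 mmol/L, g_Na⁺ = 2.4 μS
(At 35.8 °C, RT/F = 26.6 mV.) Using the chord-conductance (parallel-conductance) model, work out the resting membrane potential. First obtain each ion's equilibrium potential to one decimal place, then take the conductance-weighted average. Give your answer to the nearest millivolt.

E_K⁺ = (26.6/1)·ln(6.91/125) = -77.0 mV
E_Cl⁻ = (26.6/-1)·ln(123/13.1) = -59.6 mV
E_Na⁺ = (26.6/1)·ln(126/17.7) = 52.2 mV
Vm = (Σ gᵢEᵢ)/(Σ gᵢ) = (21·-77.0 + 9.8·-59.6 + 2.4·52.2) / (21 + 9.8 + 2.4)
= -2075.80 / 33.2 = -62.52 mV

-63 mV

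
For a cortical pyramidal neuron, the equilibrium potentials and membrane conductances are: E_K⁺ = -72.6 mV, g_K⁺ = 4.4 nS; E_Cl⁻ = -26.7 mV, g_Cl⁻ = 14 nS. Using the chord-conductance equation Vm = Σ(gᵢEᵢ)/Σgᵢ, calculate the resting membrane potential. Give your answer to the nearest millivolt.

-38 mV

Σ gᵢEᵢ = 4.4·(-72.6) + 14·(-26.7) = -693.24
Σ gᵢ = 4.4 + 14 = 18.4
Vm = -693.24 / 18.4 = -37.68 mV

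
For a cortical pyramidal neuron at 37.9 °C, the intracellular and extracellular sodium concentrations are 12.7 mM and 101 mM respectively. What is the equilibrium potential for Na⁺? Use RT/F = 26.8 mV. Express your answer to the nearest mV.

56 mV

E = (26.8/z) · ln([Na⁺]_out/[Na⁺]_in) with z = +1.
= (26.8/1) · ln(101/12.7) = 26.80 · ln(7.953)
= 26.80 · (2.0735) = 55.57 mV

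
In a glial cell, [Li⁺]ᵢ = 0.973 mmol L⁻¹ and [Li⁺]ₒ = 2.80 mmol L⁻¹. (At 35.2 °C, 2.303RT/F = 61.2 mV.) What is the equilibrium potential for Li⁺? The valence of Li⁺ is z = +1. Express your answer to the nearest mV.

E = (61.2/z) · log₁₀([Li⁺]_out/[Li⁺]_in) with z = +1.
= (61.2/1) · log₁₀(2.80/0.973) = 61.20 · log₁₀(2.878)
= 61.20 · (0.4590) = 28.09 mV

28 mV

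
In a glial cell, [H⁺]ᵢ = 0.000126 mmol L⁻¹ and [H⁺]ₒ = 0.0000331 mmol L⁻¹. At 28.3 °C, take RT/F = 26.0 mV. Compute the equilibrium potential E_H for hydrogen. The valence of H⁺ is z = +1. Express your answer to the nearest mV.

E = (26.0/z) · ln([H⁺]_out/[H⁺]_in) with z = +1.
= (26.0/1) · ln(0.0000331/0.000126) = 26.00 · ln(0.2627)
= 26.00 · (-1.3367) = -34.76 mV

-35 mV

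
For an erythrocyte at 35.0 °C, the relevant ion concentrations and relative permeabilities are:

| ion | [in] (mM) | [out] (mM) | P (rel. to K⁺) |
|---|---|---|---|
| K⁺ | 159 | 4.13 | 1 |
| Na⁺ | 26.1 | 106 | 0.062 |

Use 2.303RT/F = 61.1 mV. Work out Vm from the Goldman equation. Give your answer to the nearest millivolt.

Vm = 61.1 · log₁₀[(Σ P·[cation]ₒ + Σ P·[anion]ᵢ) / (Σ P·[cation]ᵢ + Σ P·[anion]ₒ)]
Numerator = 1×4.13 + 0.062×106 = 10.7
Denominator = 1×159 + 0.062×26.1 = 160.6
Vm = 61.1 · log₁₀(0.06663) = 61.1 × (-1.1763) = -71.87 mV

-72 mV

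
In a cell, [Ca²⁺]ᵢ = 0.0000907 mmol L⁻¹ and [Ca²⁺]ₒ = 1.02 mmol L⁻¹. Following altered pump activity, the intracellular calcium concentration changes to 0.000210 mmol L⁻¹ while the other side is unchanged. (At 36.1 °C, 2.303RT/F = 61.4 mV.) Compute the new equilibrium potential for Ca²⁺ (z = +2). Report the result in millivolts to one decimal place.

113.2 mV

After the shift: [Ca²⁺]_out = 1.02, [Ca²⁺]_in = 0.000210 mmol L⁻¹.
E_new = (61.4/2)·log₁₀(1.02/0.000210) = 30.70 · (3.6864) = 113.17 mV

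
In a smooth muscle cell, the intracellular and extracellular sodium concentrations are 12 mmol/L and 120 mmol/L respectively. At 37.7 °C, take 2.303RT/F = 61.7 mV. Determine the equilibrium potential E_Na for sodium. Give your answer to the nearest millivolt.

E = (61.7/z) · log₁₀([Na⁺]_out/[Na⁺]_in) with z = +1.
= (61.7/1) · log₁₀(120/12) = 61.70 · log₁₀(10)
= 61.70 · (1.0000) = 61.70 mV

62 mV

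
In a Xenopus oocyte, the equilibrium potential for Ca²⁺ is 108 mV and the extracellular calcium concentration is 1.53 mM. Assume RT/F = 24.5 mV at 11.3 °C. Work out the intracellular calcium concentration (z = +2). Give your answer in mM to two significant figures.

0.00023 mM

Nernst: E = (24.5/2) · ln([out]/[in]), so ln([out]/[in]) = 108.0 × 2 / 24.5 = 8.8163.
[out]/[in] = e^(8.8163) = 6743.
[in] = 1.53 / 6743 = 0.0002269 mM.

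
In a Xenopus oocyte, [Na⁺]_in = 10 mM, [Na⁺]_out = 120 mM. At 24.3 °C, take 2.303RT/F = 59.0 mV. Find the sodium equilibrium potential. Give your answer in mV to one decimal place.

63.7 mV

E = (59.0/z) · log₁₀([Na⁺]_out/[Na⁺]_in) with z = +1.
= (59.0/1) · log₁₀(120/10) = 59.00 · log₁₀(12)
= 59.00 · (1.0792) = 63.67 mV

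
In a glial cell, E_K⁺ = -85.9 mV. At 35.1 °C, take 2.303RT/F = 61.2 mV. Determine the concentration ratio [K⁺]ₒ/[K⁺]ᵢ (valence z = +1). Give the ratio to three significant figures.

0.0395

log₁₀([out]/[in]) = E·z/(61.2) = -85.9 × 1 / 61.2 = -1.4036
[out]/[in] = 10^(-1.4036) = 0.03948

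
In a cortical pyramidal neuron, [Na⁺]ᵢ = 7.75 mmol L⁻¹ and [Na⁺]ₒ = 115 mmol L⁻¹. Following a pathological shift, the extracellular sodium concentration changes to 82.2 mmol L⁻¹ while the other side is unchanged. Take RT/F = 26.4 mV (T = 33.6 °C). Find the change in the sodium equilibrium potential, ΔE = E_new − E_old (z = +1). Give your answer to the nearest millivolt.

E_old = (26.4/1)·ln(115/7.75) = 71.21 mV
E_new = (26.4/1)·ln(82.2/7.75) = 62.34 mV
ΔE = 62.34 − (71.21) = -8.86 mV

-9 mV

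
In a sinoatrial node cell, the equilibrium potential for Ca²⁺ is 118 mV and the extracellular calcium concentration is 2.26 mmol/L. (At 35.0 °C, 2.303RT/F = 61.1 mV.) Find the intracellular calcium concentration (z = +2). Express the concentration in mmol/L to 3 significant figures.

0.000310 mmol/L

Nernst: E = (61.1/2) · log₁₀([out]/[in]), so log₁₀([out]/[in]) = 118.0 × 2 / 61.1 = 3.8625.
[out]/[in] = 10^(3.8625) = 7287.
[in] = 2.26 / 7287 = 0.0003102 mmol/L.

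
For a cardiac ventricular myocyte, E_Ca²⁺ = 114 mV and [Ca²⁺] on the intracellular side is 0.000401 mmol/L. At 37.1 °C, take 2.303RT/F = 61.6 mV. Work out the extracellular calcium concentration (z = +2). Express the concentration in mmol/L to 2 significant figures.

2.0 mmol/L

Nernst: E = (61.6/2) · log₁₀([out]/[in]), so log₁₀([out]/[in]) = 114.0 × 2 / 61.6 = 3.7013.
[out]/[in] = 10^(3.7013) = 5027.
[out] = 5027 × 0.000401 = 2.016 mmol/L.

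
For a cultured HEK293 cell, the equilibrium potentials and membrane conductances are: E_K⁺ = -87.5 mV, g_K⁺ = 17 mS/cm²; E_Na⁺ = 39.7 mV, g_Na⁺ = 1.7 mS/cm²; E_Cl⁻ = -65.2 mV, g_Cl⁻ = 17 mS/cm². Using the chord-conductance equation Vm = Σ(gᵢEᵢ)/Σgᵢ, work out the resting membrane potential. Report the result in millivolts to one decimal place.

-70.8 mV

Σ gᵢEᵢ = 17·(-87.5) + 1.7·(39.7) + 17·(-65.2) = -2528.41
Σ gᵢ = 17 + 1.7 + 17 = 35.7
Vm = -2528.41 / 35.7 = -70.82 mV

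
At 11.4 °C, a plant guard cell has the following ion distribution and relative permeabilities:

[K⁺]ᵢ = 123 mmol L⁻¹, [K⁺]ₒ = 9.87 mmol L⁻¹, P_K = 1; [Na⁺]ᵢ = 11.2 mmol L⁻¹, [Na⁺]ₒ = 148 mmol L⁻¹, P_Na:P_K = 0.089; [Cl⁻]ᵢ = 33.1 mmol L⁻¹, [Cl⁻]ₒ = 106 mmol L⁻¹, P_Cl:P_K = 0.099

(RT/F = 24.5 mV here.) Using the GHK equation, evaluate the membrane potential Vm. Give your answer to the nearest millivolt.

Vm = 24.5 · ln[(Σ P·[cation]ₒ + Σ P·[anion]ᵢ) / (Σ P·[cation]ᵢ + Σ P·[anion]ₒ)]
Numerator = 1×9.87 + 0.089×148 + 0.099×33.1 = 26.32
Denominator = 1×123 + 0.089×11.2 + 0.099×106 = 134.5
Vm = 24.5 · ln(0.19569) = 24.5 × (-1.6312) = -39.96 mV

-40 mV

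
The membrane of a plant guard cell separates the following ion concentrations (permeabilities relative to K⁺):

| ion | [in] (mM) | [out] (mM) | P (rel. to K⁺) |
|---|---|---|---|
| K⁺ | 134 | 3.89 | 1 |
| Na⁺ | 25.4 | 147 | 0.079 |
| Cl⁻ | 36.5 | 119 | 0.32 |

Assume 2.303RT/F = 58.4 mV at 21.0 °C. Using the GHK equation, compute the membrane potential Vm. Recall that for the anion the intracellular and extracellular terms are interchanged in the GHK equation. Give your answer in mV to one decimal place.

-47.1 mV

Vm = 58.4 · log₁₀[(Σ P·[cation]ₒ + Σ P·[anion]ᵢ) / (Σ P·[cation]ᵢ + Σ P·[anion]ₒ)]
Numerator = 1×3.89 + 0.079×147 + 0.32×36.5 = 27.18
Denominator = 1×134 + 0.079×25.4 + 0.32×119 = 174.1
Vm = 58.4 · log₁₀(0.15615) = 58.4 × (-0.8065) = -47.10 mV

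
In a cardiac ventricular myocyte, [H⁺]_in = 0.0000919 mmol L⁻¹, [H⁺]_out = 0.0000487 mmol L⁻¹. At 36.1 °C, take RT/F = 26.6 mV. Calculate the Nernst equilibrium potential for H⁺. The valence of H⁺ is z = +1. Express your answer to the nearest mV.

E = (26.6/z) · ln([H⁺]_out/[H⁺]_in) with z = +1.
= (26.6/1) · ln(0.0000487/0.0000919) = 26.60 · ln(0.5299)
= 26.60 · (-0.6350) = -16.89 mV

-17 mV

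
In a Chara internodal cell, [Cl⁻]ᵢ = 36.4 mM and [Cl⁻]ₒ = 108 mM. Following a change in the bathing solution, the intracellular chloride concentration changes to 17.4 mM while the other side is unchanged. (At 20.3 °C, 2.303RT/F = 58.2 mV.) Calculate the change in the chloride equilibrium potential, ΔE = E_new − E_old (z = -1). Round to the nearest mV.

E_old = (58.2/-1)·log₁₀(108/36.4) = -27.49 mV
E_new = (58.2/-1)·log₁₀(108/17.4) = -46.15 mV
ΔE = -46.15 − (-27.49) = -18.66 mV

-19 mV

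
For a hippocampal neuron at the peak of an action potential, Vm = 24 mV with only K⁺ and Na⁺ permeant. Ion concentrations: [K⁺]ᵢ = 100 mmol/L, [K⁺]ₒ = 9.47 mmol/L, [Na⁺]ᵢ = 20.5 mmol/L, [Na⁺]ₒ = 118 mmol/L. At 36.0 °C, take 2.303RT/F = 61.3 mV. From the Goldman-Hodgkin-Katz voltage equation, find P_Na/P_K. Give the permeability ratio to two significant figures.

3.5

Let α = P_Na/P_K. GHK: Vm = 61.3·log₁₀[(Kₒ + α·Naₒ)/(Kᵢ + α·Naᵢ)].
10^(Vm/61.3) = 10^(24.0/61.3) = 2.4633
So 2.4633·(Kᵢ + α·Naᵢ) = Kₒ + α·Naₒ → α = (2.4633·100.0 − 9.47) / (118.0 − 2.4633·20.5)
α = (246.3 − 9.47) / (118.0 − 50.5) = 236.9/67.5 = 3.509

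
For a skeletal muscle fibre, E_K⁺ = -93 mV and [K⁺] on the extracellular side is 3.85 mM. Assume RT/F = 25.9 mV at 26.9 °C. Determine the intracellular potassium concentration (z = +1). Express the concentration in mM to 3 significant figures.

140 mM

Nernst: E = (25.9/1) · ln([out]/[in]), so ln([out]/[in]) = -93.0 × 1 / 25.9 = -3.5907.
[out]/[in] = e^(-3.5907) = 0.02758.
[in] = 3.85 / 0.02758 = 139.6 mM.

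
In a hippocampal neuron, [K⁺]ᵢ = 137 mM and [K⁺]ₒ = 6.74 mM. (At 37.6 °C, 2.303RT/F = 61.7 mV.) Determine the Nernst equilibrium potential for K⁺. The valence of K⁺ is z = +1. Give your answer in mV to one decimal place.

E = (61.7/z) · log₁₀([K⁺]_out/[K⁺]_in) with z = +1.
= (61.7/1) · log₁₀(6.74/137) = 61.70 · log₁₀(0.0492)
= 61.70 · (-1.3081) = -80.71 mV

-80.7 mV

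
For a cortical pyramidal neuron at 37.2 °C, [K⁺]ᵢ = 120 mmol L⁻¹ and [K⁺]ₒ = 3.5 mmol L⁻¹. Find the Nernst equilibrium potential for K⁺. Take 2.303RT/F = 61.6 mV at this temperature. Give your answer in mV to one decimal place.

-94.6 mV

E = (61.6/z) · log₁₀([K⁺]_out/[K⁺]_in) with z = +1.
= (61.6/1) · log₁₀(3.5/120) = 61.60 · log₁₀(0.02917)
= 61.60 · (-1.5351) = -94.56 mV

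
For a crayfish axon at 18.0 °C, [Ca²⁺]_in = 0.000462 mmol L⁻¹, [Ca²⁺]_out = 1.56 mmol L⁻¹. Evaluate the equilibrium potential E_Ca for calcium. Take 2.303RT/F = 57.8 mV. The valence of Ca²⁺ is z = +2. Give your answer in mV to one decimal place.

102.0 mV

E = (57.8/z) · log₁₀([Ca²⁺]_out/[Ca²⁺]_in) with z = +2.
= (57.8/2) · log₁₀(1.56/0.000462) = 28.90 · log₁₀(3377)
= 28.90 · (3.5285) = 101.97 mV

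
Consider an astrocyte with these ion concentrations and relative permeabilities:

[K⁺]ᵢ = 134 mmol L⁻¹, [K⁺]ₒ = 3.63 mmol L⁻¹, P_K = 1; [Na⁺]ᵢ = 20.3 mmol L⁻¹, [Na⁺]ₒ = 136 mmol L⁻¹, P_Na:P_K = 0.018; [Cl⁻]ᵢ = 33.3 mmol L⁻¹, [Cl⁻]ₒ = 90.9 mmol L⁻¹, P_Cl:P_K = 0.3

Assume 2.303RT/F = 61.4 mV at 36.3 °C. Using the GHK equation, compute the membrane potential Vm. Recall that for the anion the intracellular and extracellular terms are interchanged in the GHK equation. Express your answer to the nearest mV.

Vm = 61.4 · log₁₀[(Σ P·[cation]ₒ + Σ P·[anion]ᵢ) / (Σ P·[cation]ᵢ + Σ P·[anion]ₒ)]
Numerator = 1×3.63 + 0.018×136 + 0.3×33.3 = 16.07
Denominator = 1×134 + 0.018×20.3 + 0.3×90.9 = 161.6
Vm = 61.4 · log₁₀(0.099409) = 61.4 × (-1.0026) = -61.56 mV

-62 mV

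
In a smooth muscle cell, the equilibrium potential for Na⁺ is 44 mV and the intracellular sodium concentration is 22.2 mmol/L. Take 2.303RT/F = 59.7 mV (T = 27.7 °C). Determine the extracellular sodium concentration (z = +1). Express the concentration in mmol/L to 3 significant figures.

Nernst: E = (59.7/1) · log₁₀([out]/[in]), so log₁₀([out]/[in]) = 44.0 × 1 / 59.7 = 0.7370.
[out]/[in] = 10^(0.7370) = 5.458.
[out] = 5.458 × 22.2 = 121.2 mmol/L.

121 mmol/L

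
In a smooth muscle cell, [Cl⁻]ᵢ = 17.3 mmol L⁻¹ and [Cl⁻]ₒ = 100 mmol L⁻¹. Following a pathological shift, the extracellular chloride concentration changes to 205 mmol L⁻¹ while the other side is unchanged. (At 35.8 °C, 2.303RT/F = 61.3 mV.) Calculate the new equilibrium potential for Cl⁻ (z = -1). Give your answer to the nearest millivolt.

After the shift: [Cl⁻]_out = 205, [Cl⁻]_in = 17.3 mmol L⁻¹.
E_new = (61.3/-1)·log₁₀(205/17.3) = -61.30 · (1.0737) = -65.82 mV

-66 mV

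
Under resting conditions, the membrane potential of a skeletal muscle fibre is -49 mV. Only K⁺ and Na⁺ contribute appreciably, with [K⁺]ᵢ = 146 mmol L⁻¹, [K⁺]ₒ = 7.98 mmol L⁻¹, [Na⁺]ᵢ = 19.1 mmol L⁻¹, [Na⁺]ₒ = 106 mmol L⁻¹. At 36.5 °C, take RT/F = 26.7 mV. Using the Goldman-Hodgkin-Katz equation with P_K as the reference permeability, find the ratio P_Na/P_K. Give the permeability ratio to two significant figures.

0.15

Let α = P_Na/P_K. GHK: Vm = 26.7·ln[(Kₒ + α·Naₒ)/(Kᵢ + α·Naᵢ)].
e^(Vm/26.7) = e^(-49.0/26.7) = 0.15958
So 0.15958·(Kᵢ + α·Naᵢ) = Kₒ + α·Naₒ → α = (0.15958·146.0 − 7.98) / (106.0 − 0.15958·19.1)
α = (23.3 − 7.98) / (106.0 − 3.048) = 15.32/103 = 0.1488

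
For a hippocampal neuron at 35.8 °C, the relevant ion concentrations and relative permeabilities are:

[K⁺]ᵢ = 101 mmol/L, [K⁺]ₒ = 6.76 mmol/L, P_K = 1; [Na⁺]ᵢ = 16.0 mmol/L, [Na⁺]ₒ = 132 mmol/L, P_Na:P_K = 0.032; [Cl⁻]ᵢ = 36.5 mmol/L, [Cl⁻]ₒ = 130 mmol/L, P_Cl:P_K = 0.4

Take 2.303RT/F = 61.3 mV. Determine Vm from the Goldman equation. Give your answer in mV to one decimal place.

Vm = 61.3 · log₁₀[(Σ P·[cation]ₒ + Σ P·[anion]ᵢ) / (Σ P·[cation]ᵢ + Σ P·[anion]ₒ)]
Numerator = 1×6.76 + 0.032×132 + 0.4×36.5 = 25.58
Denominator = 1×101 + 0.032×16.0 + 0.4×130 = 153.5
Vm = 61.3 · log₁₀(0.16666) = 61.3 × (-0.7782) = -47.70 mV

-47.7 mV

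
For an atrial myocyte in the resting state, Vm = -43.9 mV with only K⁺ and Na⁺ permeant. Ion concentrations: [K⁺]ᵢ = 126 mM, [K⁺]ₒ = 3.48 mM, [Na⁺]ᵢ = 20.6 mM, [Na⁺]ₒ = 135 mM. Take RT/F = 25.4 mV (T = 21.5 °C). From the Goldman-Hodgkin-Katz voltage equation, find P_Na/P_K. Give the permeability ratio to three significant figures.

Let α = P_Na/P_K. GHK: Vm = 25.4·ln[(Kₒ + α·Naₒ)/(Kᵢ + α·Naᵢ)].
e^(Vm/25.4) = e^(-43.9/25.4) = 0.17758
So 0.17758·(Kᵢ + α·Naᵢ) = Kₒ + α·Naₒ → α = (0.17758·126.0 − 3.48) / (135.0 − 0.17758·20.6)
α = (22.37 − 3.48) / (135.0 − 3.658) = 18.89/131.3 = 0.1439

0.144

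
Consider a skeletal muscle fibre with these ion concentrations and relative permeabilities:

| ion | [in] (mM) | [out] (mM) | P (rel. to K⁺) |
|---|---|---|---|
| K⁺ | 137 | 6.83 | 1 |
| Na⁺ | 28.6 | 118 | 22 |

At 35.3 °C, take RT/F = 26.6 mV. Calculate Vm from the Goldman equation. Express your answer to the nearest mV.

Vm = 26.6 · ln[(Σ P·[cation]ₒ + Σ P·[anion]ᵢ) / (Σ P·[cation]ᵢ + Σ P·[anion]ₒ)]
Numerator = 1×6.83 + 22×118 = 2603
Denominator = 1×137 + 22×28.6 = 766.2
Vm = 26.6 · ln(3.3971) = 26.6 × (1.2229) = 32.53 mV

33 mV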